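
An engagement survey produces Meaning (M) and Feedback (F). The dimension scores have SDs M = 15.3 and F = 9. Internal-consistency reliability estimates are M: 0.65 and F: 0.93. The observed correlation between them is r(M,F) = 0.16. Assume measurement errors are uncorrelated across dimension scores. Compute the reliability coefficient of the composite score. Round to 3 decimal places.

0.756

Var(M+F) = 15.3² + 9² + 2·[15.3·9·0.16] = 315.09 + 44.064 = 359.154.
With uncorrelated errors the cross-covariances are all true-score covariance, so they carry over unchanged; only the diagonal terms shrink to ρᵢσᵢ².
True-score variance = [15.3²·0.65 + 9²·0.93] + 44.064 = 227.489 + 44.064 = 271.553.
Reliability = 271.553 / 359.154 = 0.756.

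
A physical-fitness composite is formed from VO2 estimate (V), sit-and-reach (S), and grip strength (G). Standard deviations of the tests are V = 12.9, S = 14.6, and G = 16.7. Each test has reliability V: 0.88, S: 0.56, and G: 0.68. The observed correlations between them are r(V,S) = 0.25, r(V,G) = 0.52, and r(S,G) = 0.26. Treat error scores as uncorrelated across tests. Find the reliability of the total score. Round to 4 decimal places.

Var(V+S+G) = 12.9² + 14.6² + 16.7² + 2·[12.9·14.6·0.25 + 12.9·16.7·0.52 + 14.6·16.7·0.26] = 658.46 + 445.004 = 1103.46.
Because errors are independent across components, Cov(Tᵢ,Tⱼ) = Cov(Xᵢ,Xⱼ); the off-diagonal part of the true-score variance is the same as above.
True-score variance = [12.9²·0.88 + 14.6²·0.56 + 16.7²·0.68] + 445.004 = 455.456 + 445.004 = 900.459.
Reliability = 900.459 / 1103.46 = 0.8160.

0.8160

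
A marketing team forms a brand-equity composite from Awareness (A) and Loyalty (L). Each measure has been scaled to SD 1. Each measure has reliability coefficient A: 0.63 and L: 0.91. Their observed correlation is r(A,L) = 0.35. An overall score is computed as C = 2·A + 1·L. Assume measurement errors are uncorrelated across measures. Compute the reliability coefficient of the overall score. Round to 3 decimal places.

Var(C) = 2² + 1 + 2·[2·0.35] = 5 + 1.4 = 6.4.
Because errors are independent across components, Cov(Tᵢ,Tⱼ) = Cov(Xᵢ,Xⱼ); the off-diagonal part of the true-score variance is the same as above.
True-score variance = [2²·0.63 + 0.91] + 1.4 = 3.43 + 1.4 = 4.83.
Reliability = 4.83 / 6.4 = 0.755.

0.755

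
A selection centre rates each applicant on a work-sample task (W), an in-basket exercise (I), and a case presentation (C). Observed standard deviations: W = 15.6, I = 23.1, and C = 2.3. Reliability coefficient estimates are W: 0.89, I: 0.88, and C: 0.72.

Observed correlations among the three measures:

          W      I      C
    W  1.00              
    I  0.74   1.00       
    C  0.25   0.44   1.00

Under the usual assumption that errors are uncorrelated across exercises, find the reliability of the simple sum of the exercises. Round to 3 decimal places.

0.933

Var(W+I+C) = 15.6² + 23.1² + 2.3² + 2·[15.6·23.1·0.74 + 15.6·2.3·0.25 + 23.1·2.3·0.44] = 782.26 + 598.027 = 1380.29.
With uncorrelated errors the cross-covariances are all true-score covariance, so they carry over unchanged; only the diagonal terms shrink to ρᵢσᵢ².
True-score variance = [15.6²·0.89 + 23.1²·0.88 + 2.3²·0.72] + 598.027 = 689.976 + 598.027 = 1288.
Reliability = 1288 / 1380.29 = 0.933.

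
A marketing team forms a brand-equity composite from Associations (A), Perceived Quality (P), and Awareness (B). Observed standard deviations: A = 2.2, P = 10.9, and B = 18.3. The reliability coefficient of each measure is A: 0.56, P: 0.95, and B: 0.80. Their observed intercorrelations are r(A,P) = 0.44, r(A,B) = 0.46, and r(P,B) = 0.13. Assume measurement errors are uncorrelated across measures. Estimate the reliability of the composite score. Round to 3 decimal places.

Var(A+P+B) = 2.2² + 10.9² + 18.3² + 2·[2.2·10.9·0.44 + 2.2·18.3·0.46 + 10.9·18.3·0.13] = 458.54 + 110.004 = 568.544.
Under uncorrelated errors the observed covariances equal the true-score covariances, so only the own-variance terms attenuate.
True-score variance = [2.2²·0.56 + 10.9²·0.95 + 18.3²·0.80] + 110.004 = 383.492 + 110.004 = 493.496.
Reliability = 493.496 / 568.544 = 0.868.

0.868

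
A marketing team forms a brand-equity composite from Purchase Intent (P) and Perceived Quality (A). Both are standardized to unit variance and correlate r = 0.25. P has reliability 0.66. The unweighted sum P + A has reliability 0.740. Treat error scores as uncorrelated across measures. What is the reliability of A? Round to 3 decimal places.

0.690

Var(P+A) = 2 + 2·0.25 = 2.500.
True-score variance = ρ_P + ρ_A + 2·0.25, so 0.740 = (0.66 + ρ_A + 0.50) / 2.500.
ρ_A = 0.740·2.500 − 0.66 − 0.50 = 0.690.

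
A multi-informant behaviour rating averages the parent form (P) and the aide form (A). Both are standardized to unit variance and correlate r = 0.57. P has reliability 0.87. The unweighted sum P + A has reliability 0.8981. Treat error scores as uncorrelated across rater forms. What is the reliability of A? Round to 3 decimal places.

0.810

Var(P+A) = 2 + 2·0.57 = 3.140.
True-score variance = ρ_P + ρ_A + 2·0.57, so 0.8981 = (0.87 + ρ_A + 1.14) / 3.140.
ρ_A = 0.8981·3.140 − 0.87 − 1.14 = 0.810.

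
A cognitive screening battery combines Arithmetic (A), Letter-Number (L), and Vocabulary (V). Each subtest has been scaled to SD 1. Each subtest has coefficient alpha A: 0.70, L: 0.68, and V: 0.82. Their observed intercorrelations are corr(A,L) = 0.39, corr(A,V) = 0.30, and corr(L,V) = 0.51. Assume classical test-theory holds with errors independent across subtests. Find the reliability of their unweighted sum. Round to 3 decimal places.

0.852

Var(A+L+V) = 3 + 2·[0.39 + 0.30 + 0.51] = 3 + 2.4 = 5.4.
With uncorrelated errors the cross-covariances are all true-score covariance, so they carry over unchanged; only the diagonal terms shrink to ρᵢσᵢ².
True-score variance = [0.70 + 0.68 + 0.82] + 2.4 = 2.2 + 2.4 = 4.6.
Reliability = 4.6 / 5.4 = 0.852.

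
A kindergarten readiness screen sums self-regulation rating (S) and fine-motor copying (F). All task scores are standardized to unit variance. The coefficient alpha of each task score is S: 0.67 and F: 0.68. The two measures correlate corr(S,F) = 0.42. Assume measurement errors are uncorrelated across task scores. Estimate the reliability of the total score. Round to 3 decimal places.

0.771

Var(S+F) = 2 + 2·[0.42] = 2 + 0.84 = 2.84.
With uncorrelated errors the cross-covariances are all true-score covariance, so they carry over unchanged; only the diagonal terms shrink to ρᵢσᵢ².
True-score variance = [0.67 + 0.68] + 0.84 = 1.35 + 0.84 = 2.19.
Reliability = 2.19 / 2.84 = 0.771.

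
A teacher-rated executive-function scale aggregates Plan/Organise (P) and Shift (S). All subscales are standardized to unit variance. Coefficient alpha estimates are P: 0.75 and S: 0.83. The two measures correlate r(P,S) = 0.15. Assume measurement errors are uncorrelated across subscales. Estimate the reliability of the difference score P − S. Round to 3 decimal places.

Var(P−S) = 1 + 1 − 2·0.15 = 2 − 0.3 = 1.7.
With uncorrelated errors the cross-covariances are all true-score covariance, so they carry over unchanged; only the diagonal terms shrink to ρᵢσᵢ².
True-score variance = [0.75 + 0.83] − 0.3 = 1.58 − 0.3 = 1.28.
Reliability = 1.28 / 1.7 = 0.753.

0.753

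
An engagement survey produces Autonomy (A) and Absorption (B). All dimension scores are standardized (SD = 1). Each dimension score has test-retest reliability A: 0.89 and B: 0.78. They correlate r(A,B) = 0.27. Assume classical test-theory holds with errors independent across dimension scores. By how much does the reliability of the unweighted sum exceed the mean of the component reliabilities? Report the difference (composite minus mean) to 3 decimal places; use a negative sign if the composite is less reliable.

0.035

Var(sum) = 2 + 0.54 = 2.54; true-score variance = 1.67 + 0.54 = 2.21; composite reliability = 0.8701.
Mean component reliability = 0.8350.
Difference = 0.8701 − 0.8350 = 0.035.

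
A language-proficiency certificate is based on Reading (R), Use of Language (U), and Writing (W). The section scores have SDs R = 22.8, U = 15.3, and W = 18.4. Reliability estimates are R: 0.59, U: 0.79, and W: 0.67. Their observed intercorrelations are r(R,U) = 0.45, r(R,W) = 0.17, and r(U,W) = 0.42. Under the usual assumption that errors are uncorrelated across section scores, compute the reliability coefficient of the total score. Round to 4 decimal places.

Var(R+U+W) = 22.8² + 15.3² + 18.4² + 2·[22.8·15.3·0.45 + 22.8·18.4·0.17 + 15.3·18.4·0.42] = 1092.49 + 693.07 = 1785.56.
With uncorrelated errors the cross-covariances are all true-score covariance, so they carry over unchanged; only the diagonal terms shrink to ρᵢσᵢ².
True-score variance = [22.8²·0.59 + 15.3²·0.79 + 18.4²·0.67] + 693.07 = 718.472 + 693.07 = 1411.54.
Reliability = 1411.54 / 1785.56 = 0.7905.

0.7905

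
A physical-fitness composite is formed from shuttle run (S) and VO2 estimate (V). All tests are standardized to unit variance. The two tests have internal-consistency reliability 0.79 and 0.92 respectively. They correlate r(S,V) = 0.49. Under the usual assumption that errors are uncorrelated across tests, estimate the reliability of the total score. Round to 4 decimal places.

Var(S+V) = 2 + 2·[0.49] = 2 + 0.98 = 2.98.
Because errors are independent across components, Cov(Tᵢ,Tⱼ) = Cov(Xᵢ,Xⱼ); the off-diagonal part of the true-score variance is the same as above.
True-score variance = [0.79 + 0.92] + 0.98 = 1.71 + 0.98 = 2.69.
Reliability = 2.69 / 2.98 = 0.9027.

0.9027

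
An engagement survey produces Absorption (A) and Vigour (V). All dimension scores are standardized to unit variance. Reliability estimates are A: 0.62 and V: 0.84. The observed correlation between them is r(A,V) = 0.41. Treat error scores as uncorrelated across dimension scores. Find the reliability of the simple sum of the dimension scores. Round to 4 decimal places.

0.8085

Var(A+V) = 2 + 2·[0.41] = 2 + 0.82 = 2.82.
With uncorrelated errors the cross-covariances are all true-score covariance, so they carry over unchanged; only the diagonal terms shrink to ρᵢσᵢ².
True-score variance = [0.62 + 0.84] + 0.82 = 1.46 + 0.82 = 2.28.
Reliability = 2.28 / 2.82 = 0.8085.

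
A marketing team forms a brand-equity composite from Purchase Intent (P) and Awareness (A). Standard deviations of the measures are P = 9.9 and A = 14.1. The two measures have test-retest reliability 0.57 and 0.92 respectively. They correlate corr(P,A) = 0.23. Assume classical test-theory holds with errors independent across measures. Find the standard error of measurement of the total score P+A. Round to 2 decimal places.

7.62

Var(total) = 296.82 + 64.2114 = 361.031.
True-score variance = 238.771 + 64.2114 = 302.982, so reliability = 0.8392.
Error variance = 361.031 − 302.982 = 58.0491; SEM = √58.0491 = 7.62.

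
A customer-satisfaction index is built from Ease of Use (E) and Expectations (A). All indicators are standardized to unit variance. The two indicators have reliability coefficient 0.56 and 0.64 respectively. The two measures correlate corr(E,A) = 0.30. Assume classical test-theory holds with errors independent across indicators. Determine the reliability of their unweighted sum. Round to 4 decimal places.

0.6923

Var(E+A) = 2 + 2·[0.30] = 2 + 0.6 = 2.6.
Under uncorrelated errors the observed covariances equal the true-score covariances, so only the own-variance terms attenuate.
True-score variance = [0.56 + 0.64] + 0.6 = 1.2 + 0.6 = 1.8.
Reliability = 1.8 / 2.6 = 0.6923.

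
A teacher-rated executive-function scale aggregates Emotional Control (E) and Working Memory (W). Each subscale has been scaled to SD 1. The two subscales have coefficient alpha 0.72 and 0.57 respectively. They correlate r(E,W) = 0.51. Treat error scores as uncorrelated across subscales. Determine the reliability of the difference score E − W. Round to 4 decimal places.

Var(E−W) = 1 + 1 − 2·0.51 = 2 − 1.02 = 0.98.
Because errors are independent across components, Cov(Tᵢ,Tⱼ) = Cov(Xᵢ,Xⱼ); the off-diagonal part of the true-score variance is the same as above.
True-score variance = [0.72 + 0.57] − 1.02 = 1.29 − 1.02 = 0.27.
Reliability = 0.27 / 0.98 = 0.2755.

0.2755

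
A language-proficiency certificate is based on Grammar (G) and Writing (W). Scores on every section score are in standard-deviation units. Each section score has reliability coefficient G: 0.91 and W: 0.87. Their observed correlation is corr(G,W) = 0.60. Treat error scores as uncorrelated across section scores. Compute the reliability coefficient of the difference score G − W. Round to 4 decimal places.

Var(G−W) = 1 + 1 − 2·0.60 = 2 − 1.2 = 0.8.
With uncorrelated errors the cross-covariances are all true-score covariance, so they carry over unchanged; only the diagonal terms shrink to ρᵢσᵢ².
True-score variance = [0.91 + 0.87] − 1.2 = 1.78 − 1.2 = 0.58.
Reliability = 0.58 / 0.8 = 0.7250.

0.7250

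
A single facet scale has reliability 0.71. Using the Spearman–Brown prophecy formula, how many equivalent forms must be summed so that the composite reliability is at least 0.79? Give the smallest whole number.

2

k ≥ ρ*(1−ρ₁)/(ρ₁(1−ρ*)) = 0.79·0.29 / (0.71·0.21) = 1.537.
Smallest integer k = 2.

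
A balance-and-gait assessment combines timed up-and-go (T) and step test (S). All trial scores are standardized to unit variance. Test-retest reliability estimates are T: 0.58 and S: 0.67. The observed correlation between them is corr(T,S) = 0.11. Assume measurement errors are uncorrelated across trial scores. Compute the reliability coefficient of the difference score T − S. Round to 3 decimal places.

0.579

Var(T−S) = 1 + 1 − 2·0.11 = 2 − 0.22 = 1.78.
With uncorrelated errors the cross-covariances are all true-score covariance, so they carry over unchanged; only the diagonal terms shrink to ρᵢσᵢ².
True-score variance = [0.58 + 0.67] − 0.22 = 1.25 − 0.22 = 1.03.
Reliability = 1.03 / 1.78 = 0.579.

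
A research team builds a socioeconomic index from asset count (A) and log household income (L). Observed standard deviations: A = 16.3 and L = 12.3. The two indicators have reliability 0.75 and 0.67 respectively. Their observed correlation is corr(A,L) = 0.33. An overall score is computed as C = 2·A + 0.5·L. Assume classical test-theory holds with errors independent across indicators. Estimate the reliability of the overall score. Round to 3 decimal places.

0.774

Var(C) = 2²·16.3² + 0.5²·12.3² + 2·[16.3·12.3·0.33] = 1100.58 + 132.323 = 1232.91.
Because errors are independent across components, Cov(Tᵢ,Tⱼ) = Cov(Xᵢ,Xⱼ); the off-diagonal part of the true-score variance is the same as above.
True-score variance = [2²·16.3²·0.75 + 0.5²·12.3²·0.67] + 132.323 = 822.411 + 132.323 = 954.734.
Reliability = 954.734 / 1232.91 = 0.774.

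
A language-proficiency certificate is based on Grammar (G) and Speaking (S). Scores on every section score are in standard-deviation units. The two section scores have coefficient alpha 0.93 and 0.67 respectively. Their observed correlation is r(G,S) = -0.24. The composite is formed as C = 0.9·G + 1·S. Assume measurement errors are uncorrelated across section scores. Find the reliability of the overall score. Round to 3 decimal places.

Var(C) = 0.9² + 1 + 2·[0.9·(-0.24)] = 1.81 − 0.432 = 1.378.
With uncorrelated errors the cross-covariances are all true-score covariance, so they carry over unchanged; only the diagonal terms shrink to ρᵢσᵢ².
True-score variance = [0.9²·0.93 + 0.67] − 0.432 = 1.4233 − 0.432 = 0.9913.
Reliability = 0.9913 / 1.378 = 0.719.

0.719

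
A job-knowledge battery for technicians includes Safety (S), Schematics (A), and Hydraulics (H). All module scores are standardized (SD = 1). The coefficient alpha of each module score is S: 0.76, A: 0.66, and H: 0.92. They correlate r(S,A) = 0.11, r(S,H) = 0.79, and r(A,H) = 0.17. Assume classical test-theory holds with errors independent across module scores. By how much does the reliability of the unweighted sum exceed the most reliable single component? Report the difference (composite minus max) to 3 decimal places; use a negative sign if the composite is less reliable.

Var(sum) = 3 + 2.14 = 5.14; true-score variance = 2.34 + 2.14 = 4.48; composite reliability = 0.8716.
Max component reliability = 0.9200.
Difference = 0.8716 − 0.9200 = -0.048.

-0.048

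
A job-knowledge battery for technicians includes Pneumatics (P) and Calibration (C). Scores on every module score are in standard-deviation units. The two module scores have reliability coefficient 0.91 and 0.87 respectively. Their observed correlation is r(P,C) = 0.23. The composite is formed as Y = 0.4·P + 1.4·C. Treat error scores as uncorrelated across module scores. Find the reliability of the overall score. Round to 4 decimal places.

Var(Y) = 0.4² + 1.4² + 2·[0.56·0.23] = 2.12 + 0.2576 = 2.3776.
Under uncorrelated errors the observed covariances equal the true-score covariances, so only the own-variance terms attenuate.
True-score variance = [0.4²·0.91 + 1.4²·0.87] + 0.2576 = 1.8508 + 0.2576 = 2.1084.
Reliability = 2.1084 / 2.3776 = 0.8868.

0.8868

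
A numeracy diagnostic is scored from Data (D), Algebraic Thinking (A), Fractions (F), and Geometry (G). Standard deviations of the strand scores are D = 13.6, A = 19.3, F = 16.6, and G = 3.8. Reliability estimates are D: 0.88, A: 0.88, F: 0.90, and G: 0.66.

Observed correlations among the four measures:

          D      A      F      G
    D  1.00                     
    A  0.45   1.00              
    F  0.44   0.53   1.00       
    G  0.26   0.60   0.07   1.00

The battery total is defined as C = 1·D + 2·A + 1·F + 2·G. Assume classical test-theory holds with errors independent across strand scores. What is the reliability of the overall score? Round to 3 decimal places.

0.934

Var(C) = 13.6² + 2²·19.3² + 16.6² + 2²·3.8² + 2·[2·13.6·19.3·0.45 + 13.6·16.6·0.44 + 2·13.6·3.8·0.26 + 2·19.3·16.6·0.53 + 4·19.3·3.8·0.60 + 2·16.6·3.8·0.07] = 2008.24 + 1773.78 = 3782.02.
With uncorrelated errors the cross-covariances are all true-score covariance, so they carry over unchanged; only the diagonal terms shrink to ρᵢσᵢ².
True-score variance = [13.6²·0.88 + 2²·19.3²·0.88 + 16.6²·0.90 + 2²·3.8²·0.66] + 1773.78 = 1760.06 + 1773.78 = 3533.84.
Reliability = 3533.84 / 3782.02 = 0.934.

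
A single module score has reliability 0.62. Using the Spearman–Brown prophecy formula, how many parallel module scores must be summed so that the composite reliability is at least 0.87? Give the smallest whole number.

k ≥ ρ*(1−ρ₁)/(ρ₁(1−ρ*)) = 0.87·0.38 / (0.62·0.13) = 4.102.
Smallest integer k = 5.

5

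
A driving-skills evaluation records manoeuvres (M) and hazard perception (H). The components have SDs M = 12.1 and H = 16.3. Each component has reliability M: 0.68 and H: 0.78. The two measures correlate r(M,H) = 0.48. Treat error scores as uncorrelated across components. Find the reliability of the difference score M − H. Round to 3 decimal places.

0.527

Var(M−H) = 12.1² + 16.3² − 2·12.1·16.3·0.48 = 412.1 − 189.341 = 222.759.
With uncorrelated errors the cross-covariances are all true-score covariance, so they carry over unchanged; only the diagonal terms shrink to ρᵢσᵢ².
True-score variance = [12.1²·0.68 + 16.3²·0.78] − 189.341 = 306.797 − 189.341 = 117.456.
Reliability = 117.456 / 222.759 = 0.527.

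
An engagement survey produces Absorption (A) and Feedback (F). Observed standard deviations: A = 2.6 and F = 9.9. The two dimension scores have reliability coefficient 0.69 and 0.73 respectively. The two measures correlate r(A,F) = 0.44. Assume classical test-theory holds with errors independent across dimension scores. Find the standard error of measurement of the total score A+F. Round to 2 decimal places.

5.34

Var(total) = 104.77 + 22.6512 = 127.421.
True-score variance = 76.2117 + 22.6512 = 98.8629, so reliability = 0.7759.
Error variance = 127.421 − 98.8629 = 28.5583; SEM = √28.5583 = 5.34.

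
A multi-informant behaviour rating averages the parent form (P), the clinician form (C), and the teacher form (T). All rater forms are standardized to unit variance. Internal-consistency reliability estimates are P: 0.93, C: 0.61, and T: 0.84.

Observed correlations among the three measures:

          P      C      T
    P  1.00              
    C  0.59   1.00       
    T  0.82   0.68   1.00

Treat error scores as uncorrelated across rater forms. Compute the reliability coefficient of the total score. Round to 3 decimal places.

0.914

Var(P+C+T) = 3 + 2·[0.59 + 0.82 + 0.68] = 3 + 4.18 = 7.18.
Under uncorrelated errors the observed covariances equal the true-score covariances, so only the own-variance terms attenuate.
True-score variance = [0.93 + 0.61 + 0.84] + 4.18 = 2.38 + 4.18 = 6.56.
Reliability = 6.56 / 7.18 = 0.914.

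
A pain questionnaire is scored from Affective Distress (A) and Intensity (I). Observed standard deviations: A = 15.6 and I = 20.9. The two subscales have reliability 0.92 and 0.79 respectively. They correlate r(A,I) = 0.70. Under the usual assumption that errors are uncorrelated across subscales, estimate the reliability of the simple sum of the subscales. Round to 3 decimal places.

0.902

Var(A+I) = 15.6² + 20.9² + 2·[15.6·20.9·0.70] = 680.17 + 456.456 = 1136.63.
Because errors are independent across components, Cov(Tᵢ,Tⱼ) = Cov(Xᵢ,Xⱼ); the off-diagonal part of the true-score variance is the same as above.
True-score variance = [15.6²·0.92 + 20.9²·0.79] + 456.456 = 568.971 + 456.456 = 1025.43.
Reliability = 1025.43 / 1136.63 = 0.902.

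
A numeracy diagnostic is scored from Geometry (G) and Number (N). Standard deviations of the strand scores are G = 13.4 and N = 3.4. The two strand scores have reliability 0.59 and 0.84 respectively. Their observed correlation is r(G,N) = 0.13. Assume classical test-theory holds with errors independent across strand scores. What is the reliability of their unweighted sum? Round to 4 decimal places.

Var(G+N) = 13.4² + 3.4² + 2·[13.4·3.4·0.13] = 191.12 + 11.8456 = 202.966.
Because errors are independent across components, Cov(Tᵢ,Tⱼ) = Cov(Xᵢ,Xⱼ); the off-diagonal part of the true-score variance is the same as above.
True-score variance = [13.4²·0.59 + 3.4²·0.84] + 11.8456 = 115.651 + 11.8456 = 127.496.
Reliability = 127.496 / 202.966 = 0.6282.

0.6282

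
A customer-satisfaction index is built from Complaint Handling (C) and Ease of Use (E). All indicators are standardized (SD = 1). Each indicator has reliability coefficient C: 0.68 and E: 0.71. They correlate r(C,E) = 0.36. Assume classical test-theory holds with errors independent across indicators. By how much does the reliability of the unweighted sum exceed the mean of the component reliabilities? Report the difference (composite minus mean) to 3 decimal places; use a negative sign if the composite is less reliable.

0.081

Var(sum) = 2 + 0.72 = 2.72; true-score variance = 1.39 + 0.72 = 2.11; composite reliability = 0.7757.
Mean component reliability = 0.6950.
Difference = 0.7757 − 0.6950 = 0.081.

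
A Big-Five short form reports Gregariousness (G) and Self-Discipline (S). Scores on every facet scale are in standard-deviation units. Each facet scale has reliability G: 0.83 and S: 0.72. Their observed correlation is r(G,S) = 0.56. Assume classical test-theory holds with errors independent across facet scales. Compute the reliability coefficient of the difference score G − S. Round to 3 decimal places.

0.489

Var(G−S) = 1 + 1 − 2·0.56 = 2 − 1.12 = 0.88.
Under uncorrelated errors the observed covariances equal the true-score covariances, so only the own-variance terms attenuate.
True-score variance = [0.83 + 0.72] − 1.12 = 1.55 − 1.12 = 0.43.
Reliability = 0.43 / 0.88 = 0.489.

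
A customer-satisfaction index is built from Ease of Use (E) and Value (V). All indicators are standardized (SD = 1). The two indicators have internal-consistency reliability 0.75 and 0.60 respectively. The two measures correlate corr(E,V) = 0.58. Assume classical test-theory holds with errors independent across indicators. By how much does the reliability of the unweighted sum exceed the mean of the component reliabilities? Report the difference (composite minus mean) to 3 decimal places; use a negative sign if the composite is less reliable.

0.119

Var(sum) = 2 + 1.16 = 3.16; true-score variance = 1.35 + 1.16 = 2.51; composite reliability = 0.7943.
Mean component reliability = 0.6750.
Difference = 0.7943 − 0.6750 = 0.119.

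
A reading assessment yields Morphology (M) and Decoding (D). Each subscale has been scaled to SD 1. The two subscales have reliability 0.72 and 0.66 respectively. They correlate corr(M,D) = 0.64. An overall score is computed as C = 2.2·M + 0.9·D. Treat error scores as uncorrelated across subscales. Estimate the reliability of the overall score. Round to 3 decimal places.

Var(C) = 2.2² + 0.9² + 2·[1.98·0.64] = 5.65 + 2.5344 = 8.1844.
With uncorrelated errors the cross-covariances are all true-score covariance, so they carry over unchanged; only the diagonal terms shrink to ρᵢσᵢ².
True-score variance = [2.2²·0.72 + 0.9²·0.66] + 2.5344 = 4.0194 + 2.5344 = 6.5538.
Reliability = 6.5538 / 8.1844 = 0.801.

0.801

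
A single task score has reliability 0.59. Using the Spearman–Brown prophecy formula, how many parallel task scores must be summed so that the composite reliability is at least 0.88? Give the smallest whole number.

k ≥ ρ*(1−ρ₁)/(ρ₁(1−ρ*)) = 0.88·0.41 / (0.59·0.12) = 5.096.
Smallest integer k = 6.

6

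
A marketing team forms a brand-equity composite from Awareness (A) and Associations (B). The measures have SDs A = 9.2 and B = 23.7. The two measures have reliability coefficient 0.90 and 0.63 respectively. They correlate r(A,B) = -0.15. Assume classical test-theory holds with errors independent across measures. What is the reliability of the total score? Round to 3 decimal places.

Var(A+B) = 9.2² + 23.7² + 2·[9.2·23.7·(-0.15)] = 646.33 − 65.412 = 580.918.
Under uncorrelated errors the observed covariances equal the true-score covariances, so only the own-variance terms attenuate.
True-score variance = [9.2²·0.90 + 23.7²·0.63] − 65.412 = 430.041 − 65.412 = 364.629.
Reliability = 364.629 / 580.918 = 0.628.

0.628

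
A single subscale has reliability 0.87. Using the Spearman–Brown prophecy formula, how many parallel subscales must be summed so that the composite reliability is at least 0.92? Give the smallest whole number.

k ≥ ρ*(1−ρ₁)/(ρ₁(1−ρ*)) = 0.92·0.13 / (0.87·0.08) = 1.718.
Smallest integer k = 2.

2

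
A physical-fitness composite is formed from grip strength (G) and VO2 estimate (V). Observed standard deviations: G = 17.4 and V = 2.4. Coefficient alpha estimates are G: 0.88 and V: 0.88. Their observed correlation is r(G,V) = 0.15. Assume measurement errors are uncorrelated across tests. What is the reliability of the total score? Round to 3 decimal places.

0.885

Var(G+V) = 17.4² + 2.4² + 2·[17.4·2.4·0.15] = 308.52 + 12.528 = 321.048.
Because errors are independent across components, Cov(Tᵢ,Tⱼ) = Cov(Xᵢ,Xⱼ); the off-diagonal part of the true-score variance is the same as above.
True-score variance = [17.4²·0.88 + 2.4²·0.88] + 12.528 = 271.498 + 12.528 = 284.026.
Reliability = 284.026 / 321.048 = 0.885.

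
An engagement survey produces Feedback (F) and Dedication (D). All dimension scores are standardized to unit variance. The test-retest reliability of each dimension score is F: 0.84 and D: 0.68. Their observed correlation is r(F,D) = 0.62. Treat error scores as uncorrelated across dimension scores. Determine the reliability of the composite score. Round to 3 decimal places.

0.852

Var(F+D) = 2 + 2·[0.62] = 2 + 1.24 = 3.24.
Under uncorrelated errors the observed covariances equal the true-score covariances, so only the own-variance terms attenuate.
True-score variance = [0.84 + 0.68] + 1.24 = 1.52 + 1.24 = 2.76.
Reliability = 2.76 / 3.24 = 0.852.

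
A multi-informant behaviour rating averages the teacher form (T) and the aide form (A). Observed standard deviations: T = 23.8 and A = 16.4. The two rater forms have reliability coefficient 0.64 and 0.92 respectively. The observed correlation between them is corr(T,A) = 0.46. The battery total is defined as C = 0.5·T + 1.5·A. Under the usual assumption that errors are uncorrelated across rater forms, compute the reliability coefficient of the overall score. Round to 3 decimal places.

Var(C) = 0.5²·23.8² + 1.5²·16.4² + 2·[0.75·23.8·16.4·0.46] = 746.77 + 269.321 = 1016.09.
Because errors are independent across components, Cov(Tᵢ,Tⱼ) = Cov(Xᵢ,Xⱼ); the off-diagonal part of the true-score variance is the same as above.
True-score variance = [0.5²·23.8²·0.64 + 1.5²·16.4²·0.92] + 269.321 = 647.378 + 269.321 = 916.698.
Reliability = 916.698 / 1016.09 = 0.902.

0.902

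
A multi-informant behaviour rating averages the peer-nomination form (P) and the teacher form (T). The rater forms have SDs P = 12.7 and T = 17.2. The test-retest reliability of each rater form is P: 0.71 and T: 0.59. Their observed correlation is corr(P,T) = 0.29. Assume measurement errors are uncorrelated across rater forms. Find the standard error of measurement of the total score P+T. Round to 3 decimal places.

12.964

Var(total) = 457.13 + 126.695 = 583.825.
True-score variance = 289.061 + 126.695 = 415.757, so reliability = 0.7121.
Error variance = 583.825 − 415.757 = 168.069; SEM = √168.069 = 12.964.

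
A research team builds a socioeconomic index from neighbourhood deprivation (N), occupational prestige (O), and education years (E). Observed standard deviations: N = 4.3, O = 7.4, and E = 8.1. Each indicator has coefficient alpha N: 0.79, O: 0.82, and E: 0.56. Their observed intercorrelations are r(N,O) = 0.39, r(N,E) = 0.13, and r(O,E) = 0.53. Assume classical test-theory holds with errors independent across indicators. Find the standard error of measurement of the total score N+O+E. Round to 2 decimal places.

6.53

Var(total) = 138.86 + 97.4118 = 236.272.
True-score variance = 96.2519 + 97.4118 = 193.664, so reliability = 0.8197.
Error variance = 236.272 − 193.664 = 42.6081; SEM = √42.6081 = 6.53.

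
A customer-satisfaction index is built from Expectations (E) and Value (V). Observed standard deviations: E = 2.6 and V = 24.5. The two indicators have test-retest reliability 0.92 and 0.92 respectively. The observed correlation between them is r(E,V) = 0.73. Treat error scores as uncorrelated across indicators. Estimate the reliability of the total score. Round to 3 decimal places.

0.931

Var(E+V) = 2.6² + 24.5² + 2·[2.6·24.5·0.73] = 607.01 + 93.002 = 700.012.
With uncorrelated errors the cross-covariances are all true-score covariance, so they carry over unchanged; only the diagonal terms shrink to ρᵢσᵢ².
True-score variance = [2.6²·0.92 + 24.5²·0.92] + 93.002 = 558.449 + 93.002 = 651.451.
Reliability = 651.451 / 700.012 = 0.931.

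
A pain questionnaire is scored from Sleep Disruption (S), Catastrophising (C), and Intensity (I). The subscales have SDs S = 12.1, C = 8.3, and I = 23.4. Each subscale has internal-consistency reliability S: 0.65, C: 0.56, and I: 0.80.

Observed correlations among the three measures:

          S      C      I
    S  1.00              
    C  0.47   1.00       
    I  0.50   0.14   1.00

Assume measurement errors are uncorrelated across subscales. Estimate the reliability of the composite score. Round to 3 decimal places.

0.840

Var(S+C+I) = 12.1² + 8.3² + 23.4² + 2·[12.1·8.3·0.47 + 12.1·23.4·0.50 + 8.3·23.4·0.14] = 762.86 + 431.926 = 1194.79.
Under uncorrelated errors the observed covariances equal the true-score covariances, so only the own-variance terms attenuate.
True-score variance = [12.1²·0.65 + 8.3²·0.56 + 23.4²·0.80] + 431.926 = 571.793 + 431.926 = 1003.72.
Reliability = 1003.72 / 1194.79 = 0.840.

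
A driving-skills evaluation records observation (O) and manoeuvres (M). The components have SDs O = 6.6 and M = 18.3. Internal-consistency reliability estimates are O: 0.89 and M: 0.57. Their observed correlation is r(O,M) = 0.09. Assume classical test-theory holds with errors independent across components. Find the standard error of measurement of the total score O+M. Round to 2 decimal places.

12.20

Var(total) = 378.45 + 21.7404 = 400.19.
True-score variance = 229.656 + 21.7404 = 251.396, so reliability = 0.6282.
Error variance = 400.19 − 251.396 = 148.794; SEM = √148.794 = 12.20.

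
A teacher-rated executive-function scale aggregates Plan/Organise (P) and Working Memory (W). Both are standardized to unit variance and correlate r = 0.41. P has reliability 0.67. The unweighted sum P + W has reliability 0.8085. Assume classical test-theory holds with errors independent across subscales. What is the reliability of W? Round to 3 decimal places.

0.790

Var(P+W) = 2 + 2·0.41 = 2.820.
True-score variance = ρ_P + ρ_W + 2·0.41, so 0.8085 = (0.67 + ρ_W + 0.82) / 2.820.
ρ_W = 0.8085·2.820 − 0.67 − 0.82 = 0.790.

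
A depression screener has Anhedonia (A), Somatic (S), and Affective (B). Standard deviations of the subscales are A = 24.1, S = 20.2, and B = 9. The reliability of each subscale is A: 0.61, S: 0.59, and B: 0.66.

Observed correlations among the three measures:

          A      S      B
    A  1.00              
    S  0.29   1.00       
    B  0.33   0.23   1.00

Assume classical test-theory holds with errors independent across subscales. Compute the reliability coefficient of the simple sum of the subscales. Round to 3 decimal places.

0.733

Var(A+S+B) = 24.1² + 20.2² + 9² + 2·[24.1·20.2·0.29 + 24.1·9·0.33 + 20.2·9·0.23] = 1069.85 + 509.138 = 1578.99.
With uncorrelated errors the cross-covariances are all true-score covariance, so they carry over unchanged; only the diagonal terms shrink to ρᵢσᵢ².
True-score variance = [24.1²·0.61 + 20.2²·0.59 + 9²·0.66] + 509.138 = 648.498 + 509.138 = 1157.64.
Reliability = 1157.64 / 1578.99 = 0.733.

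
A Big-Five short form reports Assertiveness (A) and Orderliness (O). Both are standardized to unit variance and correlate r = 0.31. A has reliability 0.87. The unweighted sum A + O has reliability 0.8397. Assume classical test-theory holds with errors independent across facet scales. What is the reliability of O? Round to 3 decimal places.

Var(A+O) = 2 + 2·0.31 = 2.620.
True-score variance = ρ_A + ρ_O + 2·0.31, so 0.8397 = (0.87 + ρ_O + 0.62) / 2.620.
ρ_O = 0.8397·2.620 − 0.87 − 0.62 = 0.710.

0.710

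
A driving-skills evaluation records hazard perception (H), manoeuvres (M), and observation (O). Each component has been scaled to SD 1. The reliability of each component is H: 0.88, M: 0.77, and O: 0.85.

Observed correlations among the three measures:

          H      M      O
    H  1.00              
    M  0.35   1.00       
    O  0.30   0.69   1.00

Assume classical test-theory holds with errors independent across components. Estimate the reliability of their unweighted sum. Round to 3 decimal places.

0.912

Var(H+M+O) = 3 + 2·[0.35 + 0.30 + 0.69] = 3 + 2.68 = 5.68.
Because errors are independent across components, Cov(Tᵢ,Tⱼ) = Cov(Xᵢ,Xⱼ); the off-diagonal part of the true-score variance is the same as above.
True-score variance = [0.88 + 0.77 + 0.85] + 2.68 = 2.5 + 2.68 = 5.18.
Reliability = 5.18 / 5.68 = 0.912.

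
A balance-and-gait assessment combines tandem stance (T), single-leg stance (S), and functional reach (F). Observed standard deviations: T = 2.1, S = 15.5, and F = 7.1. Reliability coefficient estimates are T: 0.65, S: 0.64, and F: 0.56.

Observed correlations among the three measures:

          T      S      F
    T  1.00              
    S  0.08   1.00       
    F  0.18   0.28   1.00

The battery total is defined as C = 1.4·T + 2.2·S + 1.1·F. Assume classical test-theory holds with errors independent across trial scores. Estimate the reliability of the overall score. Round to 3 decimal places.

Var(C) = 1.4²·2.1² + 2.2²·15.5² + 1.1²·7.1² + 2·[3.08·2.1·15.5·0.08 + 1.54·2.1·7.1·0.18 + 2.42·15.5·7.1·0.28] = 1232.45 + 173.447 = 1405.9.
Under uncorrelated errors the observed covariances equal the true-score covariances, so only the own-variance terms attenuate.
True-score variance = [1.4²·2.1²·0.65 + 2.2²·15.5²·0.64 + 1.1²·7.1²·0.56] + 173.447 = 783.975 + 173.447 = 957.421.
Reliability = 957.421 / 1405.9 = 0.681.

0.681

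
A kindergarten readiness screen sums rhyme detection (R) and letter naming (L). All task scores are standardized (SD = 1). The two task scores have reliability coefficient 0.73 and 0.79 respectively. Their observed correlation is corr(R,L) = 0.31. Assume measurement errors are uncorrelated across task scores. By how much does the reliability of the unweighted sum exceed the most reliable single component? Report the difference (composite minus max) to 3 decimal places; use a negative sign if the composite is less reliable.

Var(sum) = 2 + 0.62 = 2.62; true-score variance = 1.52 + 0.62 = 2.14; composite reliability = 0.8168.
Max component reliability = 0.7900.
Difference = 0.8168 − 0.7900 = 0.027.

0.027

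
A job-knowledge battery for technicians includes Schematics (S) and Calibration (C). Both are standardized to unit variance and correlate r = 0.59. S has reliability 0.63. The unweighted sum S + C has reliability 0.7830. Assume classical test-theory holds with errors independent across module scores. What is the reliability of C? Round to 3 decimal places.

0.680

Var(S+C) = 2 + 2·0.59 = 3.180.
True-score variance = ρ_S + ρ_C + 2·0.59, so 0.7830 = (0.63 + ρ_C + 1.18) / 3.180.
ρ_C = 0.7830·3.180 − 0.63 − 1.18 = 0.680.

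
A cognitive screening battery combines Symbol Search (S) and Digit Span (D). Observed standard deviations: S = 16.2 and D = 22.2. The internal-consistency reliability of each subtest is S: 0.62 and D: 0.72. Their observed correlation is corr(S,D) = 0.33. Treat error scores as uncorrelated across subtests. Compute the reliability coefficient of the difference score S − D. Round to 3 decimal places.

Var(S−D) = 16.2² + 22.2² − 2·16.2·22.2·0.33 = 755.28 − 237.362 = 517.918.
Because errors are independent across components, Cov(Tᵢ,Tⱼ) = Cov(Xᵢ,Xⱼ); the off-diagonal part of the true-score variance is the same as above.
True-score variance = [16.2²·0.62 + 22.2²·0.72] − 237.362 = 517.558 − 237.362 = 280.195.
Reliability = 280.195 / 517.918 = 0.541.

0.541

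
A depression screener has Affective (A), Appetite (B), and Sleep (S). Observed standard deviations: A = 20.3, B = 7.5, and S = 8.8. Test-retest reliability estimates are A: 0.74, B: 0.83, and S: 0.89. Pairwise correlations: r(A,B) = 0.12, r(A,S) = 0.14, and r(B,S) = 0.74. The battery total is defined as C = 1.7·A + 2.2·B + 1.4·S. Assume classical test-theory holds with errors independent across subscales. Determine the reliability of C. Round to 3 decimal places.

0.828

Var(C) = 1.7²·20.3² + 2.2²·7.5² + 1.4²·8.8² + 2·[3.74·20.3·7.5·0.12 + 2.38·20.3·8.8·0.14 + 3.08·7.5·8.8·0.74] = 1614.97 + 556.56 = 2171.53.
Because errors are independent across components, Cov(Tᵢ,Tⱼ) = Cov(Xᵢ,Xⱼ); the off-diagonal part of the true-score variance is the same as above.
True-score variance = [1.7²·20.3²·0.74 + 2.2²·7.5²·0.83 + 1.4²·8.8²·0.89] + 556.56 = 1242.35 + 556.56 = 1798.91.
Reliability = 1798.91 / 2171.53 = 0.828.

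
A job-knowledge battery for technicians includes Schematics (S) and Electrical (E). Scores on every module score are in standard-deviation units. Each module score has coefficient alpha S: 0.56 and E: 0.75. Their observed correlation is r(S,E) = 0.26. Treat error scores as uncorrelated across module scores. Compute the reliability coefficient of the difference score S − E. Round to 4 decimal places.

Var(S−E) = 1 + 1 − 2·0.26 = 2 − 0.52 = 1.48.
With uncorrelated errors the cross-covariances are all true-score covariance, so they carry over unchanged; only the diagonal terms shrink to ρᵢσᵢ².
True-score variance = [0.56 + 0.75] − 0.52 = 1.31 − 0.52 = 0.79.
Reliability = 0.79 / 1.48 = 0.5338.

0.5338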